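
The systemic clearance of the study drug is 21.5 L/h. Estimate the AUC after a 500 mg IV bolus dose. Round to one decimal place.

AUC = 23.3 mg/L·h

AUC_0→∞ = Dose_iv / CL
        = 500 / 21.5 = 23.2558 mg/L·h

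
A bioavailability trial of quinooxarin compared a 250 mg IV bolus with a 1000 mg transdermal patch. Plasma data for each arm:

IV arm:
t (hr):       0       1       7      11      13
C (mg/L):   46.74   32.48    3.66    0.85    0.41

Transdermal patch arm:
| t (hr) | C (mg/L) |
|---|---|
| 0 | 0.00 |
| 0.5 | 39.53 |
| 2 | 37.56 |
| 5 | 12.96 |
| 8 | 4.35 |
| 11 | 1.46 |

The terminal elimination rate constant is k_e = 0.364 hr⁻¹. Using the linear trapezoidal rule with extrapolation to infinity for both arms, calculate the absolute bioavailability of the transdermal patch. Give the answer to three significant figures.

Trapezoidal AUC_0→13 (IV):
  [0→1]: (46.74+32.48)/2 × 1 = 39.61
  [1→7]: (32.48+3.66)/2 × 6 = 108.42
  [7→11]: (3.66+0.85)/2 × 4 = 9.02
  [11→13]: (0.85+0.41)/2 × 2 = 1.26
  Sum = 158.31 mg/L·hr
IV tail: 0.41/0.364 = 1.126; AUC_iv,0→∞ = 158.31 + 1.126 = 159.436 mg/L·hr
Trapezoidal AUC_0→11 (transdermal patch):
  [0→0.5]: (0.00+39.53)/2 × 0.5 = 9.8825
  [0.5→2]: (39.53+37.56)/2 × 1.5 = 57.8175
  [2→5]: (37.56+12.96)/2 × 3 = 75.78
  [5→8]: (12.96+4.35)/2 × 3 = 25.965
  [8→11]: (4.35+1.46)/2 × 3 = 8.715
  Sum = 178.16 mg/L·hr
transdermal patch tail: 1.46/0.364 = 4.011; AUC_ev,0→∞ = 178.16 + 4.011 = 182.171 mg/L·hr
F = (AUC_ev/D_ev)/(AUC_iv/D_iv) = (182.171/1000)/(159.436/250) = 0.182171/0.637744 = 0.2856

F = 0.286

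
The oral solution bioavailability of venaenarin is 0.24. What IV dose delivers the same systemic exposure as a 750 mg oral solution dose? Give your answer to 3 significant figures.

Systemic exposure from an extravascular dose = F × D_ev, so the equivalent IV dose is F × D_ev.
D_iv = F × D_ev = 0.24 × 750 = 180 mg

D_iv = 180 mg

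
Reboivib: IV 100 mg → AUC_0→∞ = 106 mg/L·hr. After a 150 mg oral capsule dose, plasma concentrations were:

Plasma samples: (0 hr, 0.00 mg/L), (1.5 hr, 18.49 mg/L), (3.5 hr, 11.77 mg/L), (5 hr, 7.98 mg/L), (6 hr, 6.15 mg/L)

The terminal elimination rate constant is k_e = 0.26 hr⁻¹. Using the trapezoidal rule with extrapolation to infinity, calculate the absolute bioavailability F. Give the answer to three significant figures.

F = 0.564

Trapezoidal AUC_0→6 (oral capsule):
  [0→1.5]: (0.00+18.49)/2 × 1.5 = 13.8675
  [1.5→3.5]: (18.49+11.77)/2 × 2 = 30.26
  [3.5→5]: (11.77+7.98)/2 × 1.5 = 14.8125
  [5→6]: (7.98+6.15)/2 × 1 = 7.065
  Sum = 66.005 mg/L·hr
Tail: C_last/k_e = 6.15/0.26 = 23.654
AUC_0→∞ (oral capsule) = 66.005 + 23.654 = 89.659 mg/L·hr
F = (AUC_ev/D_ev)/(AUC_iv/D_iv) = (89.659/150)/(106/100) = 0.597727/1.06 = 0.5639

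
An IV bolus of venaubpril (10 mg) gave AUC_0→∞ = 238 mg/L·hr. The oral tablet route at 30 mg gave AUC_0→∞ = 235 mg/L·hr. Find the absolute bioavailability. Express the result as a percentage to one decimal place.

F = 32.9%

F = (AUC_ev / D_ev) / (AUC_iv / D_iv)
  = (235/30) / (238/10)
  = 7.83333 / 23.8 = 0.3291
  = 32.91%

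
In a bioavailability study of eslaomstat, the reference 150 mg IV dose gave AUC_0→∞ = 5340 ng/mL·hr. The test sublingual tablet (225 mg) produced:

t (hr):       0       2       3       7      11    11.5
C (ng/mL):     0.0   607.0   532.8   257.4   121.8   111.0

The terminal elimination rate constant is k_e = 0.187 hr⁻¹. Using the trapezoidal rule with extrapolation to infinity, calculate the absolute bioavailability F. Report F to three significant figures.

Trapezoidal AUC_0→11.5 (sublingual tablet):
  [0→2]: (0.0+607.0)/2 × 2 = 607.0
  [2→3]: (607.0+532.8)/2 × 1 = 569.9
  [3→7]: (532.8+257.4)/2 × 4 = 1580.4
  [7→11]: (257.4+121.8)/2 × 4 = 758.4
  [11→11.5]: (121.8+111.0)/2 × 0.5 = 58.2
  Sum = 3573.9 ng/mL·hr
Tail: C_last/k_e = 111.0/0.187 = 593.583
AUC_0→∞ (sublingual tablet) = 3573.9 + 593.583 = 4167.483 ng/mL·hr
F = (AUC_ev/D_ev)/(AUC_iv/D_iv) = (4167.483/225)/(5340/150) = 18.5221/35.6 = 0.5203

F = 0.520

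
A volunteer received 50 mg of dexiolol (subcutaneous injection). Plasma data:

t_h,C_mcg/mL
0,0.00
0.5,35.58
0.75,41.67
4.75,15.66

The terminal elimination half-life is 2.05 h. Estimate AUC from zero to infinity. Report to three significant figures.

AUC = 180 mcg/mL·h

Trapezoidal AUC_0→4.75:
  [0→0.5]: (0.00+35.58)/2 × 0.5 = 8.895
  [0.5→0.75]: (35.58+41.67)/2 × 0.25 = 9.65625
  [0.75→4.75]: (41.67+15.66)/2 × 4 = 114.66
  Sum = 133.21125 mcg/mL·h
k_e = ln2 / t½ = 0.693147 / 2.05 = 0.3381 h^-1
Extrapolated tail: C_last / k_e = 15.66 / 0.3381 = 46.318
AUC_0→∞ = 133.21125 + 46.318 = 179.52925 mcg/mL·h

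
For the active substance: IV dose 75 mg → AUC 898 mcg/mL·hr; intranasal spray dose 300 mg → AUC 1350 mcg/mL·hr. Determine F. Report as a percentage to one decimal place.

F = (AUC_ev / D_ev) / (AUC_iv / D_iv)
  = (1350/300) / (898/75)
  = 4.5 / 11.9733 = 0.3758
  = 37.58%

F = 37.6%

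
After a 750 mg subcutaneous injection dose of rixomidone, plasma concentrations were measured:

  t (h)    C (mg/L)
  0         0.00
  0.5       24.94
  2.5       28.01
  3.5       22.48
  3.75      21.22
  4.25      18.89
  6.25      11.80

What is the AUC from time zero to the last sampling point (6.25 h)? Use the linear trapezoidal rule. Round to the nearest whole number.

AUC = 131 mg/L·h

Trapezoidal AUC_0→6.25:
  [0→0.5]: (0.00+24.94)/2 × 0.5 = 6.235
  [0.5→2.5]: (24.94+28.01)/2 × 2 = 52.95
  [2.5→3.5]: (28.01+22.48)/2 × 1 = 25.245
  [3.5→3.75]: (22.48+21.22)/2 × 0.25 = 5.4625
  [3.75→4.25]: (21.22+18.89)/2 × 0.5 = 10.0275
  [4.25→6.25]: (18.89+11.80)/2 × 2 = 30.69
  Sum = 130.61 mg/L·h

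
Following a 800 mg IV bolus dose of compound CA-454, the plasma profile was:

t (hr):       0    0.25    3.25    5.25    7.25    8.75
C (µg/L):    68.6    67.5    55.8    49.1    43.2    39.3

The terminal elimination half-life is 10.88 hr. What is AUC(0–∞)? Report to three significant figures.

AUC = 1080 µg/L·hr

Trapezoidal AUC_0→8.75:
  [0→0.25]: (68.6+67.5)/2 × 0.25 = 17.0125
  [0.25→3.25]: (67.5+55.8)/2 × 3 = 184.95
  [3.25→5.25]: (55.8+49.1)/2 × 2 = 104.9
  [5.25→7.25]: (49.1+43.2)/2 × 2 = 92.3
  [7.25→8.75]: (43.2+39.3)/2 × 1.5 = 61.875
  Sum = 461.0375 µg/L·hr
k_e = ln2 / t½ = 0.693147 / 10.88 = 0.0637 hr^-1
Extrapolated tail: C_last / k_e = 39.3 / 0.0637 = 616.954
AUC_0→∞ = 461.0375 + 616.954 = 1077.9915 µg/L·hr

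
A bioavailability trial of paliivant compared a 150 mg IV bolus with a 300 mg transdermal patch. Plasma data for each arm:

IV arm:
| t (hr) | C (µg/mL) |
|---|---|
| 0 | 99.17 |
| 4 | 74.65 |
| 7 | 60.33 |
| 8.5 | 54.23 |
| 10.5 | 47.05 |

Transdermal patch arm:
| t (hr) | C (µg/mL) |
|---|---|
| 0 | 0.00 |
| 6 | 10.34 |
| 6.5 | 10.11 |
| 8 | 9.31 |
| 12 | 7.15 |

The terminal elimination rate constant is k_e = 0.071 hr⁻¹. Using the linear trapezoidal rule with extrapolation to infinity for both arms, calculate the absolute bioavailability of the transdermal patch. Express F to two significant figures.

Trapezoidal AUC_0→10.5 (IV):
  [0→4]: (99.17+74.65)/2 × 4 = 347.64
  [4→7]: (74.65+60.33)/2 × 3 = 202.47
  [7→8.5]: (60.33+54.23)/2 × 1.5 = 85.92
  [8.5→10.5]: (54.23+47.05)/2 × 2 = 101.28
  Sum = 737.31 µg/mL·hr
IV tail: 47.05/0.071 = 662.676; AUC_iv,0→∞ = 737.31 + 662.676 = 1399.986 µg/mL·hr
Trapezoidal AUC_0→12 (transdermal patch):
  [0→6]: (0.00+10.34)/2 × 6 = 31.02
  [6→6.5]: (10.34+10.11)/2 × 0.5 = 5.1125
  [6.5→8]: (10.11+9.31)/2 × 1.5 = 14.565
  [8→12]: (9.31+7.15)/2 × 4 = 32.92
  Sum = 83.6175 µg/mL·hr
transdermal patch tail: 7.15/0.071 = 100.704; AUC_ev,0→∞ = 83.6175 + 100.704 = 184.3215 µg/mL·hr
F = (AUC_ev/D_ev)/(AUC_iv/D_iv) = (184.3215/300)/(1399.986/150) = 0.614405/9.33324 = 0.0658

F = 0.066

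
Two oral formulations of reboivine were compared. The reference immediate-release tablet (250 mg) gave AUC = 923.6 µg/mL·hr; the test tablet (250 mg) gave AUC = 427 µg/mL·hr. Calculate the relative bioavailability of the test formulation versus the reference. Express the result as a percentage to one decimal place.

F_rel = (AUC_test/D_test) / (AUC_ref/D_ref)
      = (427/250) / (923.6/250)
      = 1.708 / 3.6944 = 0.4623 = 46.23%

F_rel = 46.2%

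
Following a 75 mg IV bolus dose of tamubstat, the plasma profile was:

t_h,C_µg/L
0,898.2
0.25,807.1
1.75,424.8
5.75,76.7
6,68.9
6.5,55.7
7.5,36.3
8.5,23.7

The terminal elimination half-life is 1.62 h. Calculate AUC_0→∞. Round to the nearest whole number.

AUC = 2321 µg/L·h

Trapezoidal AUC_0→8.5:
  [0→0.25]: (898.2+807.1)/2 × 0.25 = 213.1625
  [0.25→1.75]: (807.1+424.8)/2 × 1.5 = 923.925
  [1.75→5.75]: (424.8+76.7)/2 × 4 = 1003.0
  [5.75→6]: (76.7+68.9)/2 × 0.25 = 18.2
  [6→6.5]: (68.9+55.7)/2 × 0.5 = 31.15
  [6.5→7.5]: (55.7+36.3)/2 × 1 = 46.0
  [7.5→8.5]: (36.3+23.7)/2 × 1 = 30.0
  Sum = 2265.4375 µg/L·h
k_e = ln2 / t½ = 0.693147 / 1.62 = 0.4279 h^-1
Extrapolated tail: C_last / k_e = 23.7 / 0.4279 = 55.387
AUC_0→∞ = 2265.4375 + 55.387 = 2320.8245 µg/L·h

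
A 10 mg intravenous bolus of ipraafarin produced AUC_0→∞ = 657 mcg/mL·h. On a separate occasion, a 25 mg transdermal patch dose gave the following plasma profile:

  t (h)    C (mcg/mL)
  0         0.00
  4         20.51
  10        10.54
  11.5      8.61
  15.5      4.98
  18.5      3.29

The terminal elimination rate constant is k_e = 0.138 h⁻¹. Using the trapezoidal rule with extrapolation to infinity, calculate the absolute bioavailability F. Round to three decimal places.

F = 0.129

Trapezoidal AUC_0→18.5 (transdermal patch):
  [0→4]: (0.00+20.51)/2 × 4 = 41.02
  [4→10]: (20.51+10.54)/2 × 6 = 93.15
  [10→11.5]: (10.54+8.61)/2 × 1.5 = 14.3625
  [11.5→15.5]: (8.61+4.98)/2 × 4 = 27.18
  [15.5→18.5]: (4.98+3.29)/2 × 3 = 12.405
  Sum = 188.1175 mcg/mL·h
Tail: C_last/k_e = 3.29/0.138 = 23.841
AUC_0→∞ (transdermal patch) = 188.1175 + 23.841 = 211.9585 mcg/mL·h
F = (AUC_ev/D_ev)/(AUC_iv/D_iv) = (211.9585/25)/(657/10) = 8.47834/65.7 = 0.1290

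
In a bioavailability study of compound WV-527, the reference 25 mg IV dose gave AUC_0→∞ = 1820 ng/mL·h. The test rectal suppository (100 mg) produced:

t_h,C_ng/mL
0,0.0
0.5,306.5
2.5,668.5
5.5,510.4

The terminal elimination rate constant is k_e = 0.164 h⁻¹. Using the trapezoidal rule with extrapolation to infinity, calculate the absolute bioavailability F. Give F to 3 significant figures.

F = 0.815

Trapezoidal AUC_0→5.5 (rectal suppository):
  [0→0.5]: (0.0+306.5)/2 × 0.5 = 76.625
  [0.5→2.5]: (306.5+668.5)/2 × 2 = 975.0
  [2.5→5.5]: (668.5+510.4)/2 × 3 = 1768.35
  Sum = 2819.975 ng/mL·h
Tail: C_last/k_e = 510.4/0.164 = 3112.195
AUC_0→∞ (rectal suppository) = 2819.975 + 3112.195 = 5932.17 ng/mL·h
F = (AUC_ev/D_ev)/(AUC_iv/D_iv) = (5932.17/100)/(1820/25) = 59.3217/72.8 = 0.8149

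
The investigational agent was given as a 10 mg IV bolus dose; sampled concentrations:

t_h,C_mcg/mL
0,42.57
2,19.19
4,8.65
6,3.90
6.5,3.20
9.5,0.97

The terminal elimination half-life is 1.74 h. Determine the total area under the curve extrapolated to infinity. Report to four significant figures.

Trapezoidal AUC_0→9.5:
  [0→2]: (42.57+19.19)/2 × 2 = 61.76
  [2→4]: (19.19+8.65)/2 × 2 = 27.84
  [4→6]: (8.65+3.90)/2 × 2 = 12.55
  [6→6.5]: (3.90+3.20)/2 × 0.5 = 1.775
  [6.5→9.5]: (3.20+0.97)/2 × 3 = 6.255
  Sum = 110.18 mcg/mL·h
k_e = ln2 / t½ = 0.693147 / 1.74 = 0.3984 h^-1
Extrapolated tail: C_last / k_e = 0.97 / 0.3984 = 2.435
AUC_0→∞ = 110.18 + 2.435 = 112.615 mcg/mL·h

AUC = 112.6 mcg/mL·h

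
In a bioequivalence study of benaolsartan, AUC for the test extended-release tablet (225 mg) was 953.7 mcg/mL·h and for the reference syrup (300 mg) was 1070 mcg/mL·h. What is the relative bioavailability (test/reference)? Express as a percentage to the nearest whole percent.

F_rel = (AUC_test/D_test) / (AUC_ref/D_ref)
      = (953.7/225) / (1070/300)
      = 4.23867 / 3.56667 = 1.1884 = 118.84%

F_rel = 119%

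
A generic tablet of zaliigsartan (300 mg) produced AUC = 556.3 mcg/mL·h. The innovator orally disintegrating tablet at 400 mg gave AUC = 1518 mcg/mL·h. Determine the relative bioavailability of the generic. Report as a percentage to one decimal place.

F_rel = 48.9%

F_rel = (AUC_test/D_test) / (AUC_ref/D_ref)
      = (556.3/300) / (1518/400)
      = 1.85433 / 3.795 = 0.4886 = 48.86%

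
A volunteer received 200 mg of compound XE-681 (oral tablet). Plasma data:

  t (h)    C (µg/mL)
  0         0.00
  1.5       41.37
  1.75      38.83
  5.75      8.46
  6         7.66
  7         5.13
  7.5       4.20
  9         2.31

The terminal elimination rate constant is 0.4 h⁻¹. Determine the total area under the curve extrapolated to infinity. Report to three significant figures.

AUC = 157 µg/mL·h

Trapezoidal AUC_0→9:
  [0→1.5]: (0.00+41.37)/2 × 1.5 = 31.0275
  [1.5→1.75]: (41.37+38.83)/2 × 0.25 = 10.025
  [1.75→5.75]: (38.83+8.46)/2 × 4 = 94.58
  [5.75→6]: (8.46+7.66)/2 × 0.25 = 2.015
  [6→7]: (7.66+5.13)/2 × 1 = 6.395
  [7→7.5]: (5.13+4.20)/2 × 0.5 = 2.3325
  [7.5→9]: (4.20+2.31)/2 × 1.5 = 4.8825
  Sum = 151.2575 µg/mL·h
Extrapolated tail: C_last / k_e = 2.31 / 0.4 = 5.775
AUC_0→∞ = 151.2575 + 5.775 = 157.0325 µg/mL·h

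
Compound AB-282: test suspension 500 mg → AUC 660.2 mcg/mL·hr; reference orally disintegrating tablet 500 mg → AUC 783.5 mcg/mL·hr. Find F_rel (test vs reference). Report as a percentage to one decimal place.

F_rel = 84.3%

F_rel = (AUC_test/D_test) / (AUC_ref/D_ref)
      = (660.2/500) / (783.5/500)
      = 1.3204 / 1.567 = 0.8426 = 84.26%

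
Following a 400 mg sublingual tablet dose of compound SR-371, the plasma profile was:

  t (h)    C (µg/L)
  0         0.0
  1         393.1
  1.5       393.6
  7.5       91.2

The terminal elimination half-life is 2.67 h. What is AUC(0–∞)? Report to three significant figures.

AUC = 2200 µg/L·h

Trapezoidal AUC_0→7.5:
  [0→1]: (0.0+393.1)/2 × 1 = 196.55
  [1→1.5]: (393.1+393.6)/2 × 0.5 = 196.675
  [1.5→7.5]: (393.6+91.2)/2 × 6 = 1454.4
  Sum = 1847.625 µg/L·h
k_e = ln2 / t½ = 0.693147 / 2.67 = 0.2596 h^-1
Extrapolated tail: C_last / k_e = 91.2 / 0.2596 = 351.310
AUC_0→∞ = 1847.625 + 351.310 = 2198.935 µg/L·h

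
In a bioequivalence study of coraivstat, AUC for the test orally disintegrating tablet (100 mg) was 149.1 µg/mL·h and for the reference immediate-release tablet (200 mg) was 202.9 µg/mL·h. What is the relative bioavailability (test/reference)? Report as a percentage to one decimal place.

F_rel = 147.0%

F_rel = (AUC_test/D_test) / (AUC_ref/D_ref)
      = (149.1/100) / (202.9/200)
      = 1.491 / 1.0145 = 1.4697 = 146.97%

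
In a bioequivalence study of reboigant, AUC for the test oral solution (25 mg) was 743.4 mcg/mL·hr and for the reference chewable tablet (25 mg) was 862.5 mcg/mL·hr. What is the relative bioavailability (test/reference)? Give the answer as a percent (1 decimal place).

F_rel = (AUC_test/D_test) / (AUC_ref/D_ref)
      = (743.4/25) / (862.5/25)
      = 29.736 / 34.5 = 0.8619 = 86.19%

F_rel = 86.2%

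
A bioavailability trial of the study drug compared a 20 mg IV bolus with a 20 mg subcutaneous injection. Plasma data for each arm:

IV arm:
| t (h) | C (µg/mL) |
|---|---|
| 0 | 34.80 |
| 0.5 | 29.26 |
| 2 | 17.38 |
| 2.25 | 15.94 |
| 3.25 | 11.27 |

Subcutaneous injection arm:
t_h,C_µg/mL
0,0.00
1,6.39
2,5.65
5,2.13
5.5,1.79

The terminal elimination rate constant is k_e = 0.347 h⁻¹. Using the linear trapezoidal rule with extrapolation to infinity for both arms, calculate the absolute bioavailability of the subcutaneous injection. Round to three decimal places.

F = 0.267

Trapezoidal AUC_0→3.25 (IV):
  [0→0.5]: (34.80+29.26)/2 × 0.5 = 16.015
  [0.5→2]: (29.26+17.38)/2 × 1.5 = 34.98
  [2→2.25]: (17.38+15.94)/2 × 0.25 = 4.165
  [2.25→3.25]: (15.94+11.27)/2 × 1 = 13.605
  Sum = 68.765 µg/mL·h
IV tail: 11.27/0.347 = 32.478; AUC_iv,0→∞ = 68.765 + 32.478 = 101.243 µg/mL·h
Trapezoidal AUC_0→5.5 (subcutaneous injection):
  [0→1]: (0.00+6.39)/2 × 1 = 3.195
  [1→2]: (6.39+5.65)/2 × 1 = 6.02
  [2→5]: (5.65+2.13)/2 × 3 = 11.67
  [5→5.5]: (2.13+1.79)/2 × 0.5 = 0.98
  Sum = 21.865 µg/mL·h
subcutaneous injection tail: 1.79/0.347 = 5.159; AUC_ev,0→∞ = 21.865 + 5.159 = 27.024 µg/mL·h
F = (AUC_ev/D_ev)/(AUC_iv/D_iv) = (27.024/20)/(101.243/20) = 1.3512/5.06215 = 0.2669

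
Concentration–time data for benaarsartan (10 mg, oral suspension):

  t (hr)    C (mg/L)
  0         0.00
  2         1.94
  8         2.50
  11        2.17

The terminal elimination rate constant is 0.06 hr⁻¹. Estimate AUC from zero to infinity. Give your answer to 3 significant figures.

Trapezoidal AUC_0→11:
  [0→2]: (0.00+1.94)/2 × 2 = 1.94
  [2→8]: (1.94+2.50)/2 × 6 = 13.32
  [8→11]: (2.50+2.17)/2 × 3 = 7.005
  Sum = 22.265 mg/L·hr
Extrapolated tail: C_last / k_e = 2.17 / 0.06 = 36.167
AUC_0→∞ = 22.265 + 36.167 = 58.432 mg/L·hr

AUC = 58.4 mg/L·hr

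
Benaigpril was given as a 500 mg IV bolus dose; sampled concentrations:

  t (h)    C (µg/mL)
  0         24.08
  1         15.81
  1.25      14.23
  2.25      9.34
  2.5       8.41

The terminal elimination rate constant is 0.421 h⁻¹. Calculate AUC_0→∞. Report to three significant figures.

Trapezoidal AUC_0→2.5:
  [0→1]: (24.08+15.81)/2 × 1 = 19.945
  [1→1.25]: (15.81+14.23)/2 × 0.25 = 3.755
  [1.25→2.25]: (14.23+9.34)/2 × 1 = 11.785
  [2.25→2.5]: (9.34+8.41)/2 × 0.25 = 2.21875
  Sum = 37.70375 µg/mL·h
Extrapolated tail: C_last / k_e = 8.41 / 0.421 = 19.976
AUC_0→∞ = 37.70375 + 19.976 = 57.67975 µg/mL·h

AUC = 57.7 µg/mL·h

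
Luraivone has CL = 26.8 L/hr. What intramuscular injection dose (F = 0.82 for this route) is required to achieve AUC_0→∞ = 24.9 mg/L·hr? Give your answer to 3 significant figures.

Dose = CL × AUC_0→∞ / F
     = 26.8 × 24.9 / 0.82 = 813.805 mg

Dose = 814 mg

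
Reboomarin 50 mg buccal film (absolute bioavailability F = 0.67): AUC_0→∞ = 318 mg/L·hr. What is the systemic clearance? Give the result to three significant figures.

CL = F × Dose / AUC_0→∞
   = 0.67 × 50 / 318 = 0.105346 L/hr

CL = 0.105 L/hr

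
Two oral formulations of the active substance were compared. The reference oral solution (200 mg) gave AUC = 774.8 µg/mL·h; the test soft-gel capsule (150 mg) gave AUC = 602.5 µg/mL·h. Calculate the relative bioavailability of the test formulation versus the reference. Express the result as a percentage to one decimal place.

F_rel = (AUC_test/D_test) / (AUC_ref/D_ref)
      = (602.5/150) / (774.8/200)
      = 4.01667 / 3.874 = 1.0368 = 103.68%

F_rel = 103.7%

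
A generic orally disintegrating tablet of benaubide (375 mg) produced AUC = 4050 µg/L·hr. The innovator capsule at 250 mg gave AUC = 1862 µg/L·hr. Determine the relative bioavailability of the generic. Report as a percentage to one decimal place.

F_rel = (AUC_test/D_test) / (AUC_ref/D_ref)
      = (4050/375) / (1862/250)
      = 10.8 / 7.448 = 1.4501 = 145.01%

F_rel = 145.0%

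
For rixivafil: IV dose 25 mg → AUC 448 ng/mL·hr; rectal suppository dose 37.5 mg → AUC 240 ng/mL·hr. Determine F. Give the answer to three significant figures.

F = (AUC_ev / D_ev) / (AUC_iv / D_iv)
  = (240/37.5) / (448/25)
  = 6.4 / 17.92 = 0.3571

F = 0.357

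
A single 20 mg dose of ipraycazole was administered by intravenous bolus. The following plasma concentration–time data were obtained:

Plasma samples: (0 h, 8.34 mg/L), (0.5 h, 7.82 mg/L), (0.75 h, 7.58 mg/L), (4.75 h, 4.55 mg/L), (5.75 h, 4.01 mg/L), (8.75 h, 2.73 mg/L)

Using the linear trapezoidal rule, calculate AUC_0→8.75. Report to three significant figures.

AUC = 44.6 mg/L·h

Trapezoidal AUC_0→8.75:
  [0→0.5]: (8.34+7.82)/2 × 0.5 = 4.04
  [0.5→0.75]: (7.82+7.58)/2 × 0.25 = 1.925
  [0.75→4.75]: (7.58+4.55)/2 × 4 = 24.26
  [4.75→5.75]: (4.55+4.01)/2 × 1 = 4.28
  [5.75→8.75]: (4.01+2.73)/2 × 3 = 10.11
  Sum = 44.615 mg/L·h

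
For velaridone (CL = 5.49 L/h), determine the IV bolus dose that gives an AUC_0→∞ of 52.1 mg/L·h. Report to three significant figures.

Dose_iv = CL × AUC_0→∞
     = 5.49 × 52.1 = 286.029 mg

Dose = 286 mg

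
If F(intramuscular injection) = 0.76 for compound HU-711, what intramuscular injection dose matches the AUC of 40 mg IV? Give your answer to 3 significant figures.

D_intramuscular = 52.6 mg

For equal systemic exposure: F × D_ev = D_iv
D_ev = D_iv / F = 40 / 0.76 = 52.6316 mg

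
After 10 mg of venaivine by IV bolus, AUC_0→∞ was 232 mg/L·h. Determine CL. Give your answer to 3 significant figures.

CL = 0.0431 L/h

CL = Dose_iv / AUC_0→∞
   = 10 / 232 = 0.0431034 L/h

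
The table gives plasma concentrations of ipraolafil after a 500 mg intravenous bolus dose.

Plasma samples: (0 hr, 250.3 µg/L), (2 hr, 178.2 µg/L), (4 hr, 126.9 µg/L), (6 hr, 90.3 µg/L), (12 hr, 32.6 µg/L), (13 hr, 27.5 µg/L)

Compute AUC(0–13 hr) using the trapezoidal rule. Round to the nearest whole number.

Trapezoidal AUC_0→13:
  [0→2]: (250.3+178.2)/2 × 2 = 428.5
  [2→4]: (178.2+126.9)/2 × 2 = 305.1
  [4→6]: (126.9+90.3)/2 × 2 = 217.2
  [6→12]: (90.3+32.6)/2 × 6 = 368.7
  [12→13]: (32.6+27.5)/2 × 1 = 30.05
  Sum = 1349.55 µg/L·hr

AUC = 1350 µg/L·hr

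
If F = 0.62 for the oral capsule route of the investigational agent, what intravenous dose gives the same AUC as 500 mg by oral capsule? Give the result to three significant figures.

D_iv = 310 mg

Systemic exposure from an extravascular dose = F × D_ev, so the equivalent IV dose is F × D_ev.
D_iv = F × D_ev = 0.62 × 500 = 310 mg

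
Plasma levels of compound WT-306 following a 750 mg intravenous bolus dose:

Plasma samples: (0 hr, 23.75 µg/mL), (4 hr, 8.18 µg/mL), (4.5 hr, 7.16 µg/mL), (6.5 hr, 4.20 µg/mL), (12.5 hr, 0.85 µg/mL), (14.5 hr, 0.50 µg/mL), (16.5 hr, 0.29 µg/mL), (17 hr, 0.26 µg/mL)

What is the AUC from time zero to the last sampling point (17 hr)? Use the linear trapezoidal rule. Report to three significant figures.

AUC = 96.5 µg/mL·hr

Trapezoidal AUC_0→17:
  [0→4]: (23.75+8.18)/2 × 4 = 63.86
  [4→4.5]: (8.18+7.16)/2 × 0.5 = 3.835
  [4.5→6.5]: (7.16+4.20)/2 × 2 = 11.36
  [6.5→12.5]: (4.20+0.85)/2 × 6 = 15.15
  [12.5→14.5]: (0.85+0.50)/2 × 2 = 1.35
  [14.5→16.5]: (0.50+0.29)/2 × 2 = 0.79
  [16.5→17]: (0.29+0.26)/2 × 0.5 = 0.1375
  Sum = 96.4825 µg/mL·hr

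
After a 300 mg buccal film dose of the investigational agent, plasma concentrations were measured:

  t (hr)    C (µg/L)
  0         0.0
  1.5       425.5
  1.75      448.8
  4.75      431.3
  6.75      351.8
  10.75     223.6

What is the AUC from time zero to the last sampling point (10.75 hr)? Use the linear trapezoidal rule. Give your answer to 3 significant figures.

Trapezoidal AUC_0→10.75:
  [0→1.5]: (0.0+425.5)/2 × 1.5 = 319.125
  [1.5→1.75]: (425.5+448.8)/2 × 0.25 = 109.2875
  [1.75→4.75]: (448.8+431.3)/2 × 3 = 1320.15
  [4.75→6.75]: (431.3+351.8)/2 × 2 = 783.1
  [6.75→10.75]: (351.8+223.6)/2 × 4 = 1150.8
  Sum = 3682.4625 µg/L·hr

AUC = 3680 µg/L·hr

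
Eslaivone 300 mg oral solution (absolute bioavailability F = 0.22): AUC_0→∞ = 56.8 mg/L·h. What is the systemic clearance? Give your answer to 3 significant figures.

CL = 1.16 L/h

CL = F × Dose / AUC_0→∞
   = 0.22 × 300 / 56.8 = 1.16197 L/h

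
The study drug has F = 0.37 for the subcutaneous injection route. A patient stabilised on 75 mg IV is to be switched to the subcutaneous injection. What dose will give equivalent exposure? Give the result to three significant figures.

D_subcutaneous = 203 mg

For equal systemic exposure: F × D_ev = D_iv
D_ev = D_iv / F = 75 / 0.37 = 202.703 mg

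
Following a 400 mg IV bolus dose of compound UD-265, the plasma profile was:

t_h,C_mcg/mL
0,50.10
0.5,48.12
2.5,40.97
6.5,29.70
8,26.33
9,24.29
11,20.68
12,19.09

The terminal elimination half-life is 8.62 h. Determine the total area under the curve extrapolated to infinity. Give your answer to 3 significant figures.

AUC = 625 mcg/mL·h

Trapezoidal AUC_0→12:
  [0→0.5]: (50.10+48.12)/2 × 0.5 = 24.555
  [0.5→2.5]: (48.12+40.97)/2 × 2 = 89.09
  [2.5→6.5]: (40.97+29.70)/2 × 4 = 141.34
  [6.5→8]: (29.70+26.33)/2 × 1.5 = 42.0225
  [8→9]: (26.33+24.29)/2 × 1 = 25.31
  [9→11]: (24.29+20.68)/2 × 2 = 44.97
  [11→12]: (20.68+19.09)/2 × 1 = 19.885
  Sum = 387.1725 mcg/mL·h
k_e = ln2 / t½ = 0.693147 / 8.62 = 0.0804 h^-1
Extrapolated tail: C_last / k_e = 19.09 / 0.0804 = 237.438
AUC_0→∞ = 387.1725 + 237.438 = 624.6105 mcg/mL·h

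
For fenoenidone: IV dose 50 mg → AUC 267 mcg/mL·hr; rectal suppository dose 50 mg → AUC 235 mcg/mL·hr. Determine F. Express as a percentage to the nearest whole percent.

F = (AUC_ev / D_ev) / (AUC_iv / D_iv)
  = (235/50) / (267/50)
  = 4.7 / 5.34 = 0.8801
  = 88.01%

F = 88%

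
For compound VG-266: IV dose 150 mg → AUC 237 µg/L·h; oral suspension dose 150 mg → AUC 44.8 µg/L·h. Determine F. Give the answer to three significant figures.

F = (AUC_ev / D_ev) / (AUC_iv / D_iv)
  = (44.8/150) / (237/150)
  = 0.298667 / 1.58 = 0.1890

F = 0.189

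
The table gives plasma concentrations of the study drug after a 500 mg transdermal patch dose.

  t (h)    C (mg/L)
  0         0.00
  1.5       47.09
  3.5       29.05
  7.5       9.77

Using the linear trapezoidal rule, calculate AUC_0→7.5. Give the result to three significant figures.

Trapezoidal AUC_0→7.5:
  [0→1.5]: (0.00+47.09)/2 × 1.5 = 35.3175
  [1.5→3.5]: (47.09+29.05)/2 × 2 = 76.14
  [3.5→7.5]: (29.05+9.77)/2 × 4 = 77.64
  Sum = 189.0975 mg/L·h

AUC = 189 mg/L·h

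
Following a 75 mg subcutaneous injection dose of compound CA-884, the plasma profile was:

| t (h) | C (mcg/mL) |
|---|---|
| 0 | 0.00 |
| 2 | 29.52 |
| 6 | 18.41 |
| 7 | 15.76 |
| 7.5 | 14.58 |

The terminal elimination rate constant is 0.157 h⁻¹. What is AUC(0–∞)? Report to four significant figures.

AUC = 242.9 mcg/mL·h

Trapezoidal AUC_0→7.5:
  [0→2]: (0.00+29.52)/2 × 2 = 29.52
  [2→6]: (29.52+18.41)/2 × 4 = 95.86
  [6→7]: (18.41+15.76)/2 × 1 = 17.085
  [7→7.5]: (15.76+14.58)/2 × 0.5 = 7.585
  Sum = 150.05 mcg/mL·h
Extrapolated tail: C_last / k_e = 14.58 / 0.157 = 92.866
AUC_0→∞ = 150.05 + 92.866 = 242.916 mcg/mL·h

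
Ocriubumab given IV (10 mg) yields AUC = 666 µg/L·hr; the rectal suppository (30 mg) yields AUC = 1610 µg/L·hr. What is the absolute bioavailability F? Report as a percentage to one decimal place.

F = 80.6%

F = (AUC_ev / D_ev) / (AUC_iv / D_iv)
  = (1610/30) / (666/10)
  = 53.6667 / 66.6 = 0.8058
  = 80.58%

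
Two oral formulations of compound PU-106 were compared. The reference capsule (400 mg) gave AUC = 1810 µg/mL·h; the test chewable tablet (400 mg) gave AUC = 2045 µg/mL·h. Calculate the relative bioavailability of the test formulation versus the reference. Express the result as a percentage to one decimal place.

F_rel = 113.0%

F_rel = (AUC_test/D_test) / (AUC_ref/D_ref)
      = (2045/400) / (1810/400)
      = 5.1125 / 4.525 = 1.1298 = 112.98%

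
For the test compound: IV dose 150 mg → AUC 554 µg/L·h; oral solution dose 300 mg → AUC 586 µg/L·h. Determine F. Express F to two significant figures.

F = 0.53

F = (AUC_ev / D_ev) / (AUC_iv / D_iv)
  = (586/300) / (554/150)
  = 1.95333 / 3.69333 = 0.5289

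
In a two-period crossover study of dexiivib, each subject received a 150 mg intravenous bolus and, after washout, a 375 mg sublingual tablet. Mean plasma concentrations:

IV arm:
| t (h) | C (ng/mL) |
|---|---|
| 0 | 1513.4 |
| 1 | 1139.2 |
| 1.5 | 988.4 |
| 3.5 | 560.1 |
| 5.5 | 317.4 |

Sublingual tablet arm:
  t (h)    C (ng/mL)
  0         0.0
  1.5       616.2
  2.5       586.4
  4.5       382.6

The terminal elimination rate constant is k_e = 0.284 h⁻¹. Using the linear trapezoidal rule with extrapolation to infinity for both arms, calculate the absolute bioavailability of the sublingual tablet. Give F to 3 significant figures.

Trapezoidal AUC_0→5.5 (IV):
  [0→1]: (1513.4+1139.2)/2 × 1 = 1326.3
  [1→1.5]: (1139.2+988.4)/2 × 0.5 = 531.9
  [1.5→3.5]: (988.4+560.1)/2 × 2 = 1548.5
  [3.5→5.5]: (560.1+317.4)/2 × 2 = 877.5
  Sum = 4284.2 ng/mL·h
IV tail: 317.4/0.284 = 1117.606; AUC_iv,0→∞ = 4284.2 + 1117.606 = 5401.806 ng/mL·h
Trapezoidal AUC_0→4.5 (sublingual tablet):
  [0→1.5]: (0.0+616.2)/2 × 1.5 = 462.15
  [1.5→2.5]: (616.2+586.4)/2 × 1 = 601.3
  [2.5→4.5]: (586.4+382.6)/2 × 2 = 969.0
  Sum = 2032.45 ng/mL·h
sublingual tablet tail: 382.6/0.284 = 1347.183; AUC_ev,0→∞ = 2032.45 + 1347.183 = 3379.633 ng/mL·h
F = (AUC_ev/D_ev)/(AUC_iv/D_iv) = (3379.633/375)/(5401.806/150) = 9.01235/36.01204 = 0.2503

F = 0.250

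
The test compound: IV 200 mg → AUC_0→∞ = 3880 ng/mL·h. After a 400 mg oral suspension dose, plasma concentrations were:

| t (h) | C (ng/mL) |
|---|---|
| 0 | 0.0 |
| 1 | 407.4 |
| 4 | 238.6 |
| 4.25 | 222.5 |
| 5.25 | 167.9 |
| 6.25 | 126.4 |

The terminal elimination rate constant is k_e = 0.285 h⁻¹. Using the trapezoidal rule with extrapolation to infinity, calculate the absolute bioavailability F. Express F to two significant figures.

Trapezoidal AUC_0→6.25 (oral suspension):
  [0→1]: (0.0+407.4)/2 × 1 = 203.7
  [1→4]: (407.4+238.6)/2 × 3 = 969.0
  [4→4.25]: (238.6+222.5)/2 × 0.25 = 57.6375
  [4.25→5.25]: (222.5+167.9)/2 × 1 = 195.2
  [5.25→6.25]: (167.9+126.4)/2 × 1 = 147.15
  Sum = 1572.6875 ng/mL·h
Tail: C_last/k_e = 126.4/0.285 = 443.509
AUC_0→∞ (oral suspension) = 1572.6875 + 443.509 = 2016.1965 ng/mL·h
F = (AUC_ev/D_ev)/(AUC_iv/D_iv) = (2016.1965/400)/(3880/200) = 5.04049/19.4 = 0.2598

F = 0.26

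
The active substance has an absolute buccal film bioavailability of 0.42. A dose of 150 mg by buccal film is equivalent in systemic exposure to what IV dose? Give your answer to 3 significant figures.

Systemic exposure from an extravascular dose = F × D_ev, so the equivalent IV dose is F × D_ev.
D_iv = F × D_ev = 0.42 × 150 = 63 mg

D_iv = 63.0 mg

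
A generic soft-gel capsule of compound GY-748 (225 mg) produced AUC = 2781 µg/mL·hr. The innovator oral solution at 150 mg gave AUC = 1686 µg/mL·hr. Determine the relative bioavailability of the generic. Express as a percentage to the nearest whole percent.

F_rel = 110%

F_rel = (AUC_test/D_test) / (AUC_ref/D_ref)
      = (2781/225) / (1686/150)
      = 12.36 / 11.24 = 1.0996 = 109.96%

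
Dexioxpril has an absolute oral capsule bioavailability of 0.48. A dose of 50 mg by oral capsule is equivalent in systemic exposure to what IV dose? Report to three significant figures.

D_iv = 24.0 mg

Systemic exposure from an extravascular dose = F × D_ev, so the equivalent IV dose is F × D_ev.
D_iv = F × D_ev = 0.48 × 50 = 24 mg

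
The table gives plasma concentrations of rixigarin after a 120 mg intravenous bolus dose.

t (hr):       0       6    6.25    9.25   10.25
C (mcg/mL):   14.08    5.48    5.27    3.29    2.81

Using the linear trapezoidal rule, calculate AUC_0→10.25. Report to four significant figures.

AUC = 75.91 mcg/mL·hr

Trapezoidal AUC_0→10.25:
  [0→6]: (14.08+5.48)/2 × 6 = 58.68
  [6→6.25]: (5.48+5.27)/2 × 0.25 = 1.34375
  [6.25→9.25]: (5.27+3.29)/2 × 3 = 12.84
  [9.25→10.25]: (3.29+2.81)/2 × 1 = 3.05
  Sum = 75.91375 mcg/mL·hr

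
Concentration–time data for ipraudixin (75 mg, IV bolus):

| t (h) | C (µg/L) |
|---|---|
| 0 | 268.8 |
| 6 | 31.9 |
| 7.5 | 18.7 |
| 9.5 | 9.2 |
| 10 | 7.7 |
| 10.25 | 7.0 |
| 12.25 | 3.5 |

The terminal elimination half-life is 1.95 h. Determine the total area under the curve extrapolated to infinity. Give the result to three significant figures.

Trapezoidal AUC_0→12.25:
  [0→6]: (268.8+31.9)/2 × 6 = 902.1
  [6→7.5]: (31.9+18.7)/2 × 1.5 = 37.95
  [7.5→9.5]: (18.7+9.2)/2 × 2 = 27.9
  [9.5→10]: (9.2+7.7)/2 × 0.5 = 4.225
  [10→10.25]: (7.7+7.0)/2 × 0.25 = 1.8375
  [10.25→12.25]: (7.0+3.5)/2 × 2 = 10.5
  Sum = 984.5125 µg/L·h
k_e = ln2 / t½ = 0.693147 / 1.95 = 0.3555 h^-1
Extrapolated tail: C_last / k_e = 3.5 / 0.3555 = 9.845
AUC_0→∞ = 984.5125 + 9.845 = 994.3575 µg/L·h

AUC = 994 µg/L·h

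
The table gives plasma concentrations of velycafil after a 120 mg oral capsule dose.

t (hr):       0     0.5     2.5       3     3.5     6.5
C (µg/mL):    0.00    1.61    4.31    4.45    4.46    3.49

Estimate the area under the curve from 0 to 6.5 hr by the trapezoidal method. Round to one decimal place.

Trapezoidal AUC_0→6.5:
  [0→0.5]: (0.00+1.61)/2 × 0.5 = 0.4025
  [0.5→2.5]: (1.61+4.31)/2 × 2 = 5.92
  [2.5→3]: (4.31+4.45)/2 × 0.5 = 2.19
  [3→3.5]: (4.45+4.46)/2 × 0.5 = 2.2275
  [3.5→6.5]: (4.46+3.49)/2 × 3 = 11.925
  Sum = 22.665 µg/mL·hr

AUC = 22.7 µg/mL·hr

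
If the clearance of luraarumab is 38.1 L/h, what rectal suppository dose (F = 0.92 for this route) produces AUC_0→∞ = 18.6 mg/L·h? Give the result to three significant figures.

Dose = CL × AUC_0→∞ / F
     = 38.1 × 18.6 / 0.92 = 770.283 mg

Dose = 770 mg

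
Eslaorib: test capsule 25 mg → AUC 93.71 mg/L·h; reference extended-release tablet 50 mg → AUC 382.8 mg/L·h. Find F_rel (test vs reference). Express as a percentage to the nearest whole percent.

F_rel = (AUC_test/D_test) / (AUC_ref/D_ref)
      = (93.71/25) / (382.8/50)
      = 3.7484 / 7.656 = 0.4896 = 48.96%

F_rel = 49%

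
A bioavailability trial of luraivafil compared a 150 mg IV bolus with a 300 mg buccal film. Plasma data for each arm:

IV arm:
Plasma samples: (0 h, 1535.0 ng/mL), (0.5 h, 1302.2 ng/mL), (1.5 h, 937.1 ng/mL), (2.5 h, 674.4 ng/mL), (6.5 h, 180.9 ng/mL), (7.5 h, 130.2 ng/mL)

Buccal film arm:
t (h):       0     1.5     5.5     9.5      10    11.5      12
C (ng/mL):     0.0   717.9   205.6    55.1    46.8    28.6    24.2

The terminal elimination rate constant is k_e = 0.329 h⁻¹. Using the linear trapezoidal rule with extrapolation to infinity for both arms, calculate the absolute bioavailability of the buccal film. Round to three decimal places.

F = 0.314

Trapezoidal AUC_0→7.5 (IV):
  [0→0.5]: (1535.0+1302.2)/2 × 0.5 = 709.3
  [0.5→1.5]: (1302.2+937.1)/2 × 1 = 1119.65
  [1.5→2.5]: (937.1+674.4)/2 × 1 = 805.75
  [2.5→6.5]: (674.4+180.9)/2 × 4 = 1710.6
  [6.5→7.5]: (180.9+130.2)/2 × 1 = 155.55
  Sum = 4500.85 ng/mL·h
IV tail: 130.2/0.329 = 395.745; AUC_iv,0→∞ = 4500.85 + 395.745 = 4896.595 ng/mL·h
Trapezoidal AUC_0→12 (buccal film):
  [0→1.5]: (0.0+717.9)/2 × 1.5 = 538.425
  [1.5→5.5]: (717.9+205.6)/2 × 4 = 1847.0
  [5.5→9.5]: (205.6+55.1)/2 × 4 = 521.4
  [9.5→10]: (55.1+46.8)/2 × 0.5 = 25.475
  [10→11.5]: (46.8+28.6)/2 × 1.5 = 56.55
  [11.5→12]: (28.6+24.2)/2 × 0.5 = 13.2
  Sum = 3002.05 ng/mL·h
buccal film tail: 24.2/0.329 = 73.556; AUC_ev,0→∞ = 3002.05 + 73.556 = 3075.606 ng/mL·h
F = (AUC_ev/D_ev)/(AUC_iv/D_iv) = (3075.606/300)/(4896.595/150) = 10.25202/32.644 = 0.3141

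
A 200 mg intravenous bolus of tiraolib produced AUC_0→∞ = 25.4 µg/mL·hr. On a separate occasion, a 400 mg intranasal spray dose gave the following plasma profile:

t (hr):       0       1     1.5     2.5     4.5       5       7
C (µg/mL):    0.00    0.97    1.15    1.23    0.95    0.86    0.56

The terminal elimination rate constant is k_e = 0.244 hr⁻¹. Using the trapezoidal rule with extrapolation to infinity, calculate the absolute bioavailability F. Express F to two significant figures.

Trapezoidal AUC_0→7 (intranasal spray):
  [0→1]: (0.00+0.97)/2 × 1 = 0.485
  [1→1.5]: (0.97+1.15)/2 × 0.5 = 0.53
  [1.5→2.5]: (1.15+1.23)/2 × 1 = 1.19
  [2.5→4.5]: (1.23+0.95)/2 × 2 = 2.18
  [4.5→5]: (0.95+0.86)/2 × 0.5 = 0.4525
  [5→7]: (0.86+0.56)/2 × 2 = 1.42
  Sum = 6.2575 µg/mL·hr
Tail: C_last/k_e = 0.56/0.244 = 2.295
AUC_0→∞ (intranasal spray) = 6.2575 + 2.295 = 8.5525 µg/mL·hr
F = (AUC_ev/D_ev)/(AUC_iv/D_iv) = (8.5525/400)/(25.4/200) = 0.02138125/0.127 = 0.1684

F = 0.17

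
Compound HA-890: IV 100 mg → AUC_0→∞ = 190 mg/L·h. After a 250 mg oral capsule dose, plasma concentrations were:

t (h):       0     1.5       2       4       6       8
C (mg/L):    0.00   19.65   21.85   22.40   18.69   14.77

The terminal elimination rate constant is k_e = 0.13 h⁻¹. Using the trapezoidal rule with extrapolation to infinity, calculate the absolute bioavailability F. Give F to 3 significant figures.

Trapezoidal AUC_0→8 (oral capsule):
  [0→1.5]: (0.00+19.65)/2 × 1.5 = 14.7375
  [1.5→2]: (19.65+21.85)/2 × 0.5 = 10.375
  [2→4]: (21.85+22.40)/2 × 2 = 44.25
  [4→6]: (22.40+18.69)/2 × 2 = 41.09
  [6→8]: (18.69+14.77)/2 × 2 = 33.46
  Sum = 143.9125 mg/L·h
Tail: C_last/k_e = 14.77/0.13 = 113.615
AUC_0→∞ (oral capsule) = 143.9125 + 113.615 = 257.5275 mg/L·h
F = (AUC_ev/D_ev)/(AUC_iv/D_iv) = (257.5275/250)/(190/100) = 1.03011/1.9 = 0.5422

F = 0.542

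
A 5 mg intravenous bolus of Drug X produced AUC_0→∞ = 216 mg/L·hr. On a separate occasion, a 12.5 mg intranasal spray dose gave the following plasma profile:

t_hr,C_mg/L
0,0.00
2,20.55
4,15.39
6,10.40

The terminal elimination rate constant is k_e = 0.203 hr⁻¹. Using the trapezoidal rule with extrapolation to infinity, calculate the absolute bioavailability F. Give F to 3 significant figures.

Trapezoidal AUC_0→6 (intranasal spray):
  [0→2]: (0.00+20.55)/2 × 2 = 20.55
  [2→4]: (20.55+15.39)/2 × 2 = 35.94
  [4→6]: (15.39+10.40)/2 × 2 = 25.79
  Sum = 82.28 mg/L·hr
Tail: C_last/k_e = 10.40/0.203 = 51.232
AUC_0→∞ (intranasal spray) = 82.28 + 51.232 = 133.512 mg/L·hr
F = (AUC_ev/D_ev)/(AUC_iv/D_iv) = (133.512/12.5)/(216/5) = 10.68096/43.2 = 0.2472

F = 0.247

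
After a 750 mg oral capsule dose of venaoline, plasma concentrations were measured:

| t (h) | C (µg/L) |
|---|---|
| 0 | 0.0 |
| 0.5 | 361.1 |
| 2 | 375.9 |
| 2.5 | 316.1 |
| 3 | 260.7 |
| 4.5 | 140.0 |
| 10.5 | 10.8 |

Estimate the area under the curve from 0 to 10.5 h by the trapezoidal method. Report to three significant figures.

Trapezoidal AUC_0→10.5:
  [0→0.5]: (0.0+361.1)/2 × 0.5 = 90.275
  [0.5→2]: (361.1+375.9)/2 × 1.5 = 552.75
  [2→2.5]: (375.9+316.1)/2 × 0.5 = 173.0
  [2.5→3]: (316.1+260.7)/2 × 0.5 = 144.2
  [3→4.5]: (260.7+140.0)/2 × 1.5 = 300.525
  [4.5→10.5]: (140.0+10.8)/2 × 6 = 452.4
  Sum = 1713.15 µg/L·h

AUC = 1710 µg/L·h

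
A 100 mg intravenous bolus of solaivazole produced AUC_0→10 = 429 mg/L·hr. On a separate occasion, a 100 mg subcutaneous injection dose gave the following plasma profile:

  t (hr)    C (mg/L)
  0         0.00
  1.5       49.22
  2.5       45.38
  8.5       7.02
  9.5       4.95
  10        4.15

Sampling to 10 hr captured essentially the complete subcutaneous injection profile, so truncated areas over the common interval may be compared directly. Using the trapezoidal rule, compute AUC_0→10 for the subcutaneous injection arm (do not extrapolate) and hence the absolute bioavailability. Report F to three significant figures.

Trapezoidal AUC_0→10 (subcutaneous injection):
  [0→1.5]: (0.00+49.22)/2 × 1.5 = 36.915
  [1.5→2.5]: (49.22+45.38)/2 × 1 = 47.3
  [2.5→8.5]: (45.38+7.02)/2 × 6 = 157.2
  [8.5→9.5]: (7.02+4.95)/2 × 1 = 5.985
  [9.5→10]: (4.95+4.15)/2 × 0.5 = 2.275
  Sum = 249.675 mg/L·hr
F = (AUC_ev/D_ev)/(AUC_iv/D_iv) = (249.675/100)/(429/100) = 2.49675/4.29 = 0.5820

F = 0.582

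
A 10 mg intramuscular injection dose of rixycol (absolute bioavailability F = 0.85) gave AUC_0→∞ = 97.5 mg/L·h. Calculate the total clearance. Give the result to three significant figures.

CL = F × Dose / AUC_0→∞
   = 0.85 × 10 / 97.5 = 0.0871795 L/h

CL = 0.0872 L/h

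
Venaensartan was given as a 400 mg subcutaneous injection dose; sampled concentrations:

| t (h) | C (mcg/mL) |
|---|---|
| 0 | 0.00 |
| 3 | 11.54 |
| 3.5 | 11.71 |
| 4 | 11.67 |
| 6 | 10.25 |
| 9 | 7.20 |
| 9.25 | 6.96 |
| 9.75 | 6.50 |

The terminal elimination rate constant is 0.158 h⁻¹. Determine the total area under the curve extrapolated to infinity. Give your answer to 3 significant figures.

AUC = 123 mcg/mL·h

Trapezoidal AUC_0→9.75:
  [0→3]: (0.00+11.54)/2 × 3 = 17.31
  [3→3.5]: (11.54+11.71)/2 × 0.5 = 5.8125
  [3.5→4]: (11.71+11.67)/2 × 0.5 = 5.845
  [4→6]: (11.67+10.25)/2 × 2 = 21.92
  [6→9]: (10.25+7.20)/2 × 3 = 26.175
  [9→9.25]: (7.20+6.96)/2 × 0.25 = 1.77
  [9.25→9.75]: (6.96+6.50)/2 × 0.5 = 3.365
  Sum = 82.1975 mcg/mL·h
Extrapolated tail: C_last / k_e = 6.50 / 0.158 = 41.139
AUC_0→∞ = 82.1975 + 41.139 = 123.3365 mcg/mL·h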